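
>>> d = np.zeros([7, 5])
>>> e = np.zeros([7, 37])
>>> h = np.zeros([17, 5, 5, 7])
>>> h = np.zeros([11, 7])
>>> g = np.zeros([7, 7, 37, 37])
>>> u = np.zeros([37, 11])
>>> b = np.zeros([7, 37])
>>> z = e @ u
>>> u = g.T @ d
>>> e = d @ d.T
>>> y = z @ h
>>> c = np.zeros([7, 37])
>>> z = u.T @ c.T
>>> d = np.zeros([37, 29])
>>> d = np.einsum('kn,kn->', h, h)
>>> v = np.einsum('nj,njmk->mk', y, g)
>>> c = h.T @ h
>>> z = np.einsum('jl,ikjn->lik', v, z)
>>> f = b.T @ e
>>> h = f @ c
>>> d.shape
()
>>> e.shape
(7, 7)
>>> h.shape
(37, 7)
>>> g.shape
(7, 7, 37, 37)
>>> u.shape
(37, 37, 7, 5)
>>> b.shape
(7, 37)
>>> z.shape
(37, 5, 7)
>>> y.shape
(7, 7)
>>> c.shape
(7, 7)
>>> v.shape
(37, 37)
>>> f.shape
(37, 7)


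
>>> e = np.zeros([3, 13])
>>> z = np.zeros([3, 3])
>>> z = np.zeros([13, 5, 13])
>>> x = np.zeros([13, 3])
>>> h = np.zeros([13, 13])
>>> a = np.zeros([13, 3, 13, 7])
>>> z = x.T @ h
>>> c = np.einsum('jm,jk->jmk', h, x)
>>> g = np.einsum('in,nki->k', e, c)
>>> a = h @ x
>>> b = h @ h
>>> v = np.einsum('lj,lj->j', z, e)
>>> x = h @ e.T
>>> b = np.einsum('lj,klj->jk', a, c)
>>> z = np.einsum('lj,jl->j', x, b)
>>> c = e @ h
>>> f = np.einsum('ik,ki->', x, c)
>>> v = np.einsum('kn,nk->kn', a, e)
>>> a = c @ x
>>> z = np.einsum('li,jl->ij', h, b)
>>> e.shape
(3, 13)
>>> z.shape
(13, 3)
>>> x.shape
(13, 3)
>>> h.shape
(13, 13)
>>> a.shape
(3, 3)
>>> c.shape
(3, 13)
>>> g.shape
(13,)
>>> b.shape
(3, 13)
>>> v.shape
(13, 3)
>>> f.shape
()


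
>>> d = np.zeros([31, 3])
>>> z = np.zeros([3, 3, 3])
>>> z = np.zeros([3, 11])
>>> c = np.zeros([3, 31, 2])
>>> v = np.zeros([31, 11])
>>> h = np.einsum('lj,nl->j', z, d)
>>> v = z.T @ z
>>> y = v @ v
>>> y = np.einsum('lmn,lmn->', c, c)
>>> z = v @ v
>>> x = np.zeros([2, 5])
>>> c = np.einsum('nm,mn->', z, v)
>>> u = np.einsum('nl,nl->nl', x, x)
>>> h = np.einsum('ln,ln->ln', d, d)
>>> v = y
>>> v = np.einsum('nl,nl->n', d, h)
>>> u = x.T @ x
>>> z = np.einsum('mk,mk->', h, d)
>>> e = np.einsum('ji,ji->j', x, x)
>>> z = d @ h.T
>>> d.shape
(31, 3)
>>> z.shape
(31, 31)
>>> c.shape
()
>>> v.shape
(31,)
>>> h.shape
(31, 3)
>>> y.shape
()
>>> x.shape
(2, 5)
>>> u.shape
(5, 5)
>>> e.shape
(2,)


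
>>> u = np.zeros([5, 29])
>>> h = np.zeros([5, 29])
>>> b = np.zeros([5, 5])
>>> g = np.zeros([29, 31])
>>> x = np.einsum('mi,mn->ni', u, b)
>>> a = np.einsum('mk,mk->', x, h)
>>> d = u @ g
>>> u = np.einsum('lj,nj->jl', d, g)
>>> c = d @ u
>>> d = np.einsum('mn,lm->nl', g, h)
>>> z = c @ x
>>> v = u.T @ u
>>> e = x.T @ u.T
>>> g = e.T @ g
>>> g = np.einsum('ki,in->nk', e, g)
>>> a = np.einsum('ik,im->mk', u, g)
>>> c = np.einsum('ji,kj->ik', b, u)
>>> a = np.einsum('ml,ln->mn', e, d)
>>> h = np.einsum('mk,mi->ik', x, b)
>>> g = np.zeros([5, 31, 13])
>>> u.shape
(31, 5)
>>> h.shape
(5, 29)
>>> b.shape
(5, 5)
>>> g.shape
(5, 31, 13)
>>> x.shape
(5, 29)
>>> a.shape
(29, 5)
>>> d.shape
(31, 5)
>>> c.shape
(5, 31)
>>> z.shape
(5, 29)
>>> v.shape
(5, 5)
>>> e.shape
(29, 31)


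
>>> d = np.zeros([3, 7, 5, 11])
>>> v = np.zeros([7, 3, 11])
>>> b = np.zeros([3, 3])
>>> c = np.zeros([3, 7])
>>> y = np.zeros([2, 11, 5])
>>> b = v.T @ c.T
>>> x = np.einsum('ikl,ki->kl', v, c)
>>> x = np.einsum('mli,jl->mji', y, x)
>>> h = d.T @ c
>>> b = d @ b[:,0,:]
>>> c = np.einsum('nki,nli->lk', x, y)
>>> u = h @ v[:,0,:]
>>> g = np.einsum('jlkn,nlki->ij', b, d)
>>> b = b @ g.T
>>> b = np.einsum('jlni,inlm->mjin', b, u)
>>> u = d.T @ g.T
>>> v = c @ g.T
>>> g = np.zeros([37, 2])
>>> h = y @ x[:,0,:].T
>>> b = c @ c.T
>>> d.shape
(3, 7, 5, 11)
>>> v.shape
(11, 11)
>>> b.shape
(11, 11)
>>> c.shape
(11, 3)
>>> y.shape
(2, 11, 5)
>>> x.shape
(2, 3, 5)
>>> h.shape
(2, 11, 2)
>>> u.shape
(11, 5, 7, 11)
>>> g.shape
(37, 2)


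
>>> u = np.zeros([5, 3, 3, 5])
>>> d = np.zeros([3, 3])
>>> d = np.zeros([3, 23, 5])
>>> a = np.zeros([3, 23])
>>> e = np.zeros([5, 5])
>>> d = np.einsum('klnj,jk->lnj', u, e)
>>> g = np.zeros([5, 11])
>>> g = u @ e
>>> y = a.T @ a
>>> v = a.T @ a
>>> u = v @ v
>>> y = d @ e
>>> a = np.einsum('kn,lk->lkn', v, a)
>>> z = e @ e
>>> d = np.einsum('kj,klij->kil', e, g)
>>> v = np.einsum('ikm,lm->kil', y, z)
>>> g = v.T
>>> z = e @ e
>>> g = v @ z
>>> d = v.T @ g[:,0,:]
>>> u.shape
(23, 23)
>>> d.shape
(5, 3, 5)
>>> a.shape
(3, 23, 23)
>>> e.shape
(5, 5)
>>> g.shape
(3, 3, 5)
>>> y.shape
(3, 3, 5)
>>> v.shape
(3, 3, 5)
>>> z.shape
(5, 5)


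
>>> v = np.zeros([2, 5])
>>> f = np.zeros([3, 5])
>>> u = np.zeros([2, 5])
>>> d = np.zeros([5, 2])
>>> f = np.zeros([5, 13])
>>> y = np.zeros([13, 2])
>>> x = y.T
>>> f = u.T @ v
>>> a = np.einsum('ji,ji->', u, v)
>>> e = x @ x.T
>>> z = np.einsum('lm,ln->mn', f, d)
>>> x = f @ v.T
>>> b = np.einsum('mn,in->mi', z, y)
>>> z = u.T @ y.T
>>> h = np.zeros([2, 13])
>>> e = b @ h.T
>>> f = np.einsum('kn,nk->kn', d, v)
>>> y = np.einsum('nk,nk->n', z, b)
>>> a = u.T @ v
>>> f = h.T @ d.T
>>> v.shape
(2, 5)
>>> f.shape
(13, 5)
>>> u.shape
(2, 5)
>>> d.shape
(5, 2)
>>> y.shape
(5,)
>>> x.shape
(5, 2)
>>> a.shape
(5, 5)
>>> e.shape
(5, 2)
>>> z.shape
(5, 13)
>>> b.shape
(5, 13)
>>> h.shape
(2, 13)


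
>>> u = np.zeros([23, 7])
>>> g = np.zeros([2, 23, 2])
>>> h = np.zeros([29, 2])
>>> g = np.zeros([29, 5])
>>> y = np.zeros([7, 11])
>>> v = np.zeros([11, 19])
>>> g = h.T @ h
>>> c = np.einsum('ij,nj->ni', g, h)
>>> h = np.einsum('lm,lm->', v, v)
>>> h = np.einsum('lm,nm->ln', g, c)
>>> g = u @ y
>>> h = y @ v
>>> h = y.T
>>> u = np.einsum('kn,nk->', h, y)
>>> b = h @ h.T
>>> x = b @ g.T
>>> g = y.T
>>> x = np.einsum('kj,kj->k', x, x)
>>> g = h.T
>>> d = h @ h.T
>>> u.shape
()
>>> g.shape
(7, 11)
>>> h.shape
(11, 7)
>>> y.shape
(7, 11)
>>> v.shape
(11, 19)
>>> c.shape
(29, 2)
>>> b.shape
(11, 11)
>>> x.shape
(11,)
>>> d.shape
(11, 11)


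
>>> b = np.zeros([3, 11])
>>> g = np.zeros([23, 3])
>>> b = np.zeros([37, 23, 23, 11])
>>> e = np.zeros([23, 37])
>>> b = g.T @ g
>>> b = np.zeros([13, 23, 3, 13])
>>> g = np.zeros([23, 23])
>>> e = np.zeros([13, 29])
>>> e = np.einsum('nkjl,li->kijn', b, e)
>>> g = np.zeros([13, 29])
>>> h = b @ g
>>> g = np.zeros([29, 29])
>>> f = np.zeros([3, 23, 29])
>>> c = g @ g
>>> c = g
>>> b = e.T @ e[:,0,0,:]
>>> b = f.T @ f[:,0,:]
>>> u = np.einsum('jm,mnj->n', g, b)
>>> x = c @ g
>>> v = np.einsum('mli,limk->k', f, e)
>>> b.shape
(29, 23, 29)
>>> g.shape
(29, 29)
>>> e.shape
(23, 29, 3, 13)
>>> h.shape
(13, 23, 3, 29)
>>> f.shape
(3, 23, 29)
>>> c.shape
(29, 29)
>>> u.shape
(23,)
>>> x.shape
(29, 29)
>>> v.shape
(13,)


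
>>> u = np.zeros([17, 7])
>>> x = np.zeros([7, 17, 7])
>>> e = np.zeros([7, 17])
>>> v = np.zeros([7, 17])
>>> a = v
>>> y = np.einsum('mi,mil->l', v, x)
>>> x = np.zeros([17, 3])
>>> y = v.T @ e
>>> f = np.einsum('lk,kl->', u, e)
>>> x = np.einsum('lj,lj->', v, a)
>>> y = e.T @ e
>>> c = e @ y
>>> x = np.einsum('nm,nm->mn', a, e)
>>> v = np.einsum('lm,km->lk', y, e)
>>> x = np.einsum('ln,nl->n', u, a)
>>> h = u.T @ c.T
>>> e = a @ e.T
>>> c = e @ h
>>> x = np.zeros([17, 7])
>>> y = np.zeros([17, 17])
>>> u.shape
(17, 7)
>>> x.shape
(17, 7)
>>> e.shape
(7, 7)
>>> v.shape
(17, 7)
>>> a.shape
(7, 17)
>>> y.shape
(17, 17)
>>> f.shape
()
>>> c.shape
(7, 7)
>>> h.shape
(7, 7)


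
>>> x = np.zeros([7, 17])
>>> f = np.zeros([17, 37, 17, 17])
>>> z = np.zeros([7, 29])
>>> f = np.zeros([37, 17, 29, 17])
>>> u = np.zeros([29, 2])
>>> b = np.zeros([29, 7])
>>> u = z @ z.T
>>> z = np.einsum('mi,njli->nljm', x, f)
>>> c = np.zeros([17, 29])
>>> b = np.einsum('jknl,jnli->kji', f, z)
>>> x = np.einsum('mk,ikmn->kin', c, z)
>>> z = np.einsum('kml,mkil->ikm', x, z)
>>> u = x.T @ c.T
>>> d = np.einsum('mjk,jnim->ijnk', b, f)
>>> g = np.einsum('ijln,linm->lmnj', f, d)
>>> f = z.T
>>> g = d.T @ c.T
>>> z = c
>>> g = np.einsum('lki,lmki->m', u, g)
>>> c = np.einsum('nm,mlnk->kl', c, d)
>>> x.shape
(29, 37, 7)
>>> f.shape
(37, 29, 17)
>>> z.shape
(17, 29)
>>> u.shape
(7, 37, 17)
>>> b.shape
(17, 37, 7)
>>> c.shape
(7, 37)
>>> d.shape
(29, 37, 17, 7)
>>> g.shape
(17,)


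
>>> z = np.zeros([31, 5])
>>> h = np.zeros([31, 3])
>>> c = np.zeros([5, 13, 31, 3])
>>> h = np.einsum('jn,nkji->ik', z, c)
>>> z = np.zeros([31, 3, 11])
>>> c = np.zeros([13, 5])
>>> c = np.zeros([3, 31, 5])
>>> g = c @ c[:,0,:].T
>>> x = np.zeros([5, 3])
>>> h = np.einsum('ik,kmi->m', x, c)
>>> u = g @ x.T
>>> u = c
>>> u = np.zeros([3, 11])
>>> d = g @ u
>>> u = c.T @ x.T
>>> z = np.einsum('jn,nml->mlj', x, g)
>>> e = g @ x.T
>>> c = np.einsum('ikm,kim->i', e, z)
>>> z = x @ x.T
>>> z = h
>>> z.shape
(31,)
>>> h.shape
(31,)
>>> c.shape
(3,)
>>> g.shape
(3, 31, 3)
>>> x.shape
(5, 3)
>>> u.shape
(5, 31, 5)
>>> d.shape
(3, 31, 11)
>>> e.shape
(3, 31, 5)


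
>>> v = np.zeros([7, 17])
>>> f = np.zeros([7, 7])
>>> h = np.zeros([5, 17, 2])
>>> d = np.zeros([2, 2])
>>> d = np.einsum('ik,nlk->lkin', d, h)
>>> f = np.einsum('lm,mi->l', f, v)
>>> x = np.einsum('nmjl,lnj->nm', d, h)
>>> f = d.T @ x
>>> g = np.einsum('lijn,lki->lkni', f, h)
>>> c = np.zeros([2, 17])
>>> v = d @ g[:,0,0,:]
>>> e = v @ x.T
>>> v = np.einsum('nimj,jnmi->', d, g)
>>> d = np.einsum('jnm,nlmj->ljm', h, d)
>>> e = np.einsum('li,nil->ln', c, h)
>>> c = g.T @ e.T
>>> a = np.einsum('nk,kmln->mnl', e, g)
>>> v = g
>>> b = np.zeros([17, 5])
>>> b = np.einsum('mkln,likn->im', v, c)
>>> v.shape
(5, 17, 2, 2)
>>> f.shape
(5, 2, 2, 2)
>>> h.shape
(5, 17, 2)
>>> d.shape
(2, 5, 2)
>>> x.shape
(17, 2)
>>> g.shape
(5, 17, 2, 2)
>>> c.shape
(2, 2, 17, 2)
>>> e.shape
(2, 5)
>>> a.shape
(17, 2, 2)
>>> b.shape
(2, 5)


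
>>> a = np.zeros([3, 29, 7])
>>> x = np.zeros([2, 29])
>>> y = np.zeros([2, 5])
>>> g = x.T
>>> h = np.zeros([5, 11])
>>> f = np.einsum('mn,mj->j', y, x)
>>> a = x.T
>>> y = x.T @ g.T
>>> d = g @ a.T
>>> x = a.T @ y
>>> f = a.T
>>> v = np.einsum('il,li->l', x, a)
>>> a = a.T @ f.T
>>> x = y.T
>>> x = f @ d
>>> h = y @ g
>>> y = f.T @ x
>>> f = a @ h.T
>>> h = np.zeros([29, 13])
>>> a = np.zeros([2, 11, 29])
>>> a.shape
(2, 11, 29)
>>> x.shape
(2, 29)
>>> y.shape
(29, 29)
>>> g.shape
(29, 2)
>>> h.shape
(29, 13)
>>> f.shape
(2, 29)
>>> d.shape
(29, 29)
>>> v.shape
(29,)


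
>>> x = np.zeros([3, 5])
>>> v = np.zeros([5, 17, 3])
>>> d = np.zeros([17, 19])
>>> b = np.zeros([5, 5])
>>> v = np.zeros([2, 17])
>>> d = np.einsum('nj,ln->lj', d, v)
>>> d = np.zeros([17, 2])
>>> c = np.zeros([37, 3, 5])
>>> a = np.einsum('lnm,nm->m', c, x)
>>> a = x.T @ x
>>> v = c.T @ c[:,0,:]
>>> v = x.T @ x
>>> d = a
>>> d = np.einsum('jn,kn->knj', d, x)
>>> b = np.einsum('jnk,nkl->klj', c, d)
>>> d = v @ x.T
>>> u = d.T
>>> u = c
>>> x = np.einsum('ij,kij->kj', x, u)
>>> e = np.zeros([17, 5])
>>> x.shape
(37, 5)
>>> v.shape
(5, 5)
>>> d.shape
(5, 3)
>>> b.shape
(5, 5, 37)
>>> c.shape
(37, 3, 5)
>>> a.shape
(5, 5)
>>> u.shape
(37, 3, 5)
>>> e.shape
(17, 5)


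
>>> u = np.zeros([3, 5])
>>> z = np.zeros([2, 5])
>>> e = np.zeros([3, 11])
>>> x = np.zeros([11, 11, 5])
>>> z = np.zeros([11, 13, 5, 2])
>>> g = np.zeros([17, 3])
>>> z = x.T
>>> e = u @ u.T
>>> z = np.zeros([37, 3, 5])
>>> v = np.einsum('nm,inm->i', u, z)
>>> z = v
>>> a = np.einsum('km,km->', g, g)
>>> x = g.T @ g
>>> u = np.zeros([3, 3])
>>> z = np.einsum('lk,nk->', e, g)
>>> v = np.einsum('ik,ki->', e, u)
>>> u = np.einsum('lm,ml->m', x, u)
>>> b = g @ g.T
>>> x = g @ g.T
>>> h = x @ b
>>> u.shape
(3,)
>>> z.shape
()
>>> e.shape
(3, 3)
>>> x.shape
(17, 17)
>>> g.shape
(17, 3)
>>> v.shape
()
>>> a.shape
()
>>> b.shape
(17, 17)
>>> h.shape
(17, 17)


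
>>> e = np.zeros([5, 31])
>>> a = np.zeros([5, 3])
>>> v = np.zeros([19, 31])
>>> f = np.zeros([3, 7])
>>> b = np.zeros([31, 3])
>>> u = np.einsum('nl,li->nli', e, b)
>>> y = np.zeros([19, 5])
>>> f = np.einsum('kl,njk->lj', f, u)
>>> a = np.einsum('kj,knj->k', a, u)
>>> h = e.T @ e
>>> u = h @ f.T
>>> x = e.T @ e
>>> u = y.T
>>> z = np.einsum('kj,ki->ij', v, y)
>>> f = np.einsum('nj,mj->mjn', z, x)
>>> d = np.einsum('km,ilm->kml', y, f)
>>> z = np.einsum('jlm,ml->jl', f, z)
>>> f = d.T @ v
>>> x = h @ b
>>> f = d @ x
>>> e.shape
(5, 31)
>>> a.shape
(5,)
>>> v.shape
(19, 31)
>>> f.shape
(19, 5, 3)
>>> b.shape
(31, 3)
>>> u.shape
(5, 19)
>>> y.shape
(19, 5)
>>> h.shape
(31, 31)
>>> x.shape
(31, 3)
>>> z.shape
(31, 31)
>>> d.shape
(19, 5, 31)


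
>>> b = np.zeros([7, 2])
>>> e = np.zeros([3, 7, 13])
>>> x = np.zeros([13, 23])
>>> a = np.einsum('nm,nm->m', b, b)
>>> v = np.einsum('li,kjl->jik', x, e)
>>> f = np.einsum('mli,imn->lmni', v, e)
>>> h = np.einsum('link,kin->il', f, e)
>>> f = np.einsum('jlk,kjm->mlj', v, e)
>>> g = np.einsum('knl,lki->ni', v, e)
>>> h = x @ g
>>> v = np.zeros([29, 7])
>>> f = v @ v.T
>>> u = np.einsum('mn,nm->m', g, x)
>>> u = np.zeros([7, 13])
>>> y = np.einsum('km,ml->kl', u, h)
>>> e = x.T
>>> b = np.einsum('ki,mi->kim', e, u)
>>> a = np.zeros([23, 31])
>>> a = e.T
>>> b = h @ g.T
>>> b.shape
(13, 23)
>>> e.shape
(23, 13)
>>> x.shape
(13, 23)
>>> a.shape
(13, 23)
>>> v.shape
(29, 7)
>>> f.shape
(29, 29)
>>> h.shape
(13, 13)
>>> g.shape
(23, 13)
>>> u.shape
(7, 13)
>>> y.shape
(7, 13)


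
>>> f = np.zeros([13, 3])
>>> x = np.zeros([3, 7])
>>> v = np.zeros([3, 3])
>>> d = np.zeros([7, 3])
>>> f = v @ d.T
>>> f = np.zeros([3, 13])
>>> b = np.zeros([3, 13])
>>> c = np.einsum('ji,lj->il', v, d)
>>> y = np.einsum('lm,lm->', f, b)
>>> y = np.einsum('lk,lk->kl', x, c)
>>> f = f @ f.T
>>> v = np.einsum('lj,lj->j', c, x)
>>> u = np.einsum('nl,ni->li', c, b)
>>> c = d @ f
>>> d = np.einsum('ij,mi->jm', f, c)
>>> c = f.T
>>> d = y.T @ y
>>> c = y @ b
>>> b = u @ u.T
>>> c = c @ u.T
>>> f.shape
(3, 3)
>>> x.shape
(3, 7)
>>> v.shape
(7,)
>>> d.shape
(3, 3)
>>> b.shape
(7, 7)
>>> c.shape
(7, 7)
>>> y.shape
(7, 3)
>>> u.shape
(7, 13)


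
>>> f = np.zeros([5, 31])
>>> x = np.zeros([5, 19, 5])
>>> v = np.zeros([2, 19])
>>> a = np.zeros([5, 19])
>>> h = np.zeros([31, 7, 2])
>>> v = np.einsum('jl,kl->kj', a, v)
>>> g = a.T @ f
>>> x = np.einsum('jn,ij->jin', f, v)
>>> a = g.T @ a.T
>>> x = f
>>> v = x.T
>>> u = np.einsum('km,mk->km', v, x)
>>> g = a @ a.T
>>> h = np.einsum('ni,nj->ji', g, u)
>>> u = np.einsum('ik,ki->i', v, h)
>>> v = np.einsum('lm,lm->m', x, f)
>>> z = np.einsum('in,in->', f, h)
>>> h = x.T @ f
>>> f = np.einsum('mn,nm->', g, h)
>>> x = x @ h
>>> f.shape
()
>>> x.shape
(5, 31)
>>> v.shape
(31,)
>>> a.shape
(31, 5)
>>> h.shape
(31, 31)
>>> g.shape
(31, 31)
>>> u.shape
(31,)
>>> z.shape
()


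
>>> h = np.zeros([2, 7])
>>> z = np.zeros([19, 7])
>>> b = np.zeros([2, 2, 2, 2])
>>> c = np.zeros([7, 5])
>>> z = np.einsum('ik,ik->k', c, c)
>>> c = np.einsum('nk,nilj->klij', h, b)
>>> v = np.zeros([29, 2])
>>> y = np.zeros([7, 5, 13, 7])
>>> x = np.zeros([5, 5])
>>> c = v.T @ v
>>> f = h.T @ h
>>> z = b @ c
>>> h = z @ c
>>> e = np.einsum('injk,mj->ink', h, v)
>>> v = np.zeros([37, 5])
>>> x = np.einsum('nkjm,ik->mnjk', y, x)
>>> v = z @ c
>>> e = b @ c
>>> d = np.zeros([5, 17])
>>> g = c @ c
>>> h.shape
(2, 2, 2, 2)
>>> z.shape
(2, 2, 2, 2)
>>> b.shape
(2, 2, 2, 2)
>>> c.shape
(2, 2)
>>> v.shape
(2, 2, 2, 2)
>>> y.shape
(7, 5, 13, 7)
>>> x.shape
(7, 7, 13, 5)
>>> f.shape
(7, 7)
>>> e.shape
(2, 2, 2, 2)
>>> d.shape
(5, 17)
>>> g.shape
(2, 2)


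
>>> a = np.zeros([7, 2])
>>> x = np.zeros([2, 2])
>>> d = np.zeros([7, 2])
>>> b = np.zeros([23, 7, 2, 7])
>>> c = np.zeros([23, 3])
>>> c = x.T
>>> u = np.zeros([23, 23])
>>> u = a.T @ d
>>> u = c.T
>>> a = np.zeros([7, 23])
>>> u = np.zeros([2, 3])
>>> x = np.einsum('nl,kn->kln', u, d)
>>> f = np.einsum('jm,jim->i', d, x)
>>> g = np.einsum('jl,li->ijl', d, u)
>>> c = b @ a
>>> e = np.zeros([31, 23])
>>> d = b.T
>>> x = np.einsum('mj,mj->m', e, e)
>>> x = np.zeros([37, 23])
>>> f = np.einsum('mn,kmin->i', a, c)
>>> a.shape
(7, 23)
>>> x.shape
(37, 23)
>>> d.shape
(7, 2, 7, 23)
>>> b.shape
(23, 7, 2, 7)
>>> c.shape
(23, 7, 2, 23)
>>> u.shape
(2, 3)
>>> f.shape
(2,)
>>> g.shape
(3, 7, 2)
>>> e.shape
(31, 23)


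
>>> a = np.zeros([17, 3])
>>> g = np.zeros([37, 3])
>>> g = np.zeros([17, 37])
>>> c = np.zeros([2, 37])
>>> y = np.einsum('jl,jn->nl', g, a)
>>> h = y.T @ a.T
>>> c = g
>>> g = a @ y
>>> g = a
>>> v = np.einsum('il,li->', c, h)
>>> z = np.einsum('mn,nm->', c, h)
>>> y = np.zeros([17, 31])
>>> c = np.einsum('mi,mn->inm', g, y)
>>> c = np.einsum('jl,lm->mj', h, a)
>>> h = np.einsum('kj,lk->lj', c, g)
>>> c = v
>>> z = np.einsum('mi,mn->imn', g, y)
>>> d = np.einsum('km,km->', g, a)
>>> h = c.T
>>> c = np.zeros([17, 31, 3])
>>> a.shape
(17, 3)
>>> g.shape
(17, 3)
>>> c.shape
(17, 31, 3)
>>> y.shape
(17, 31)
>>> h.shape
()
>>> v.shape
()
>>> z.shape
(3, 17, 31)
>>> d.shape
()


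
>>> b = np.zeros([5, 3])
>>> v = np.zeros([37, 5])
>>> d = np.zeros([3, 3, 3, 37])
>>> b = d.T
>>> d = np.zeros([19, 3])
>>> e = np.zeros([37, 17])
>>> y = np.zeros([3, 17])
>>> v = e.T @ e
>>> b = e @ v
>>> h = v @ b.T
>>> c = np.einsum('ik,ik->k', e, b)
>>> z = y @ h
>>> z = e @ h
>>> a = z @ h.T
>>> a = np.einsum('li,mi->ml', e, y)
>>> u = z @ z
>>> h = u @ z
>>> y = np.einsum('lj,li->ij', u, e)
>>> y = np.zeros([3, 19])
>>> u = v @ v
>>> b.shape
(37, 17)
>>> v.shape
(17, 17)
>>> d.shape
(19, 3)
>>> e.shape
(37, 17)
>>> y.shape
(3, 19)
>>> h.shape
(37, 37)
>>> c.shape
(17,)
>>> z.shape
(37, 37)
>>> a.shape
(3, 37)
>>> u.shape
(17, 17)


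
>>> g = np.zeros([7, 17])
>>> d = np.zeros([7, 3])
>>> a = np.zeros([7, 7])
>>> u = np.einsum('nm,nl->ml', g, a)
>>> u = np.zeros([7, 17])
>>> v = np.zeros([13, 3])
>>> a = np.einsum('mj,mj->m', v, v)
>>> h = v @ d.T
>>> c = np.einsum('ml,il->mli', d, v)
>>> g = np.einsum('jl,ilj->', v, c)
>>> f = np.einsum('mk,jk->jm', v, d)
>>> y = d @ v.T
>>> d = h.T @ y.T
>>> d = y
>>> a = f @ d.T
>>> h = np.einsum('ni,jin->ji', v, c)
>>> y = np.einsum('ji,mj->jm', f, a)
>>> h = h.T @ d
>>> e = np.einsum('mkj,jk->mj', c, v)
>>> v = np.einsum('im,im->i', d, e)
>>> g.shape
()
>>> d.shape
(7, 13)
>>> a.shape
(7, 7)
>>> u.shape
(7, 17)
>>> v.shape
(7,)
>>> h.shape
(3, 13)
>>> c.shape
(7, 3, 13)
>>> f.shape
(7, 13)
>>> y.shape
(7, 7)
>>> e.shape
(7, 13)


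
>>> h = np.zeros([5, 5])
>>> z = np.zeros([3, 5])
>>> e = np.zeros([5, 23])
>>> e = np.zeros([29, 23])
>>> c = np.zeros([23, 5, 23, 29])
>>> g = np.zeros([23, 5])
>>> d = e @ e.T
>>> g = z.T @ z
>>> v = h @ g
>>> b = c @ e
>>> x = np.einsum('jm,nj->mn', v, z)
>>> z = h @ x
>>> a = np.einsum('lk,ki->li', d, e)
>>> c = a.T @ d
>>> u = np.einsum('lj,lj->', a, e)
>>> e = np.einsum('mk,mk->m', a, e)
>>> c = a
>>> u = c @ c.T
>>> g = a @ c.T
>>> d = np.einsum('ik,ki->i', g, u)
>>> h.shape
(5, 5)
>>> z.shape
(5, 3)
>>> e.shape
(29,)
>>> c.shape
(29, 23)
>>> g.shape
(29, 29)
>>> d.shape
(29,)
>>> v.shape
(5, 5)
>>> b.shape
(23, 5, 23, 23)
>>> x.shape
(5, 3)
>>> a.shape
(29, 23)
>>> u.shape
(29, 29)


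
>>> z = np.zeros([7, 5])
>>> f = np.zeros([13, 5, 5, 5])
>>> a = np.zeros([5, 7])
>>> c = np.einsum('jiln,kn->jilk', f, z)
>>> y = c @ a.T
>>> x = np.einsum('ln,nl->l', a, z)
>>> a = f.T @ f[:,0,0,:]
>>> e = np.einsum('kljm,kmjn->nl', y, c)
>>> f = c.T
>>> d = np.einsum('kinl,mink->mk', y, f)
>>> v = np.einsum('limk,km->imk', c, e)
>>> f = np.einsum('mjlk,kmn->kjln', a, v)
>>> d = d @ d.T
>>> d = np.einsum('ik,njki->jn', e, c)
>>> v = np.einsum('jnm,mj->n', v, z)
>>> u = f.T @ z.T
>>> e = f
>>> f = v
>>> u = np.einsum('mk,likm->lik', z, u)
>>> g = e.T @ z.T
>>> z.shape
(7, 5)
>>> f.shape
(5,)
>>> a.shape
(5, 5, 5, 5)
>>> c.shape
(13, 5, 5, 7)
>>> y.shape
(13, 5, 5, 5)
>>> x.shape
(5,)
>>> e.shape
(5, 5, 5, 7)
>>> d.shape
(5, 13)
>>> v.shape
(5,)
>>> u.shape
(7, 5, 5)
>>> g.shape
(7, 5, 5, 7)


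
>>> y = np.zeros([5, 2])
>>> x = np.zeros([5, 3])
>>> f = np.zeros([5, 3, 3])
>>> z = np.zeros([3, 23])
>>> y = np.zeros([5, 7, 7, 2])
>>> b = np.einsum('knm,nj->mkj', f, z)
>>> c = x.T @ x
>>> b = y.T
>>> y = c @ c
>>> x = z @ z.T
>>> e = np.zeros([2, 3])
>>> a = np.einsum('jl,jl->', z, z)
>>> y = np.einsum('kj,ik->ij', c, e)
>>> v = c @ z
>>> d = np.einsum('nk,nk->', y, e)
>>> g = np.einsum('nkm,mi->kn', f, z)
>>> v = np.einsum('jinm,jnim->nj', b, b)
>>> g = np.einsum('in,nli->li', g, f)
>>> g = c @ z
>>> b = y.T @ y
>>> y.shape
(2, 3)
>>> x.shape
(3, 3)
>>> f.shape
(5, 3, 3)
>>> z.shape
(3, 23)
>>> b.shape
(3, 3)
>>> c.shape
(3, 3)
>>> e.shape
(2, 3)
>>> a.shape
()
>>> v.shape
(7, 2)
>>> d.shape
()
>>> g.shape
(3, 23)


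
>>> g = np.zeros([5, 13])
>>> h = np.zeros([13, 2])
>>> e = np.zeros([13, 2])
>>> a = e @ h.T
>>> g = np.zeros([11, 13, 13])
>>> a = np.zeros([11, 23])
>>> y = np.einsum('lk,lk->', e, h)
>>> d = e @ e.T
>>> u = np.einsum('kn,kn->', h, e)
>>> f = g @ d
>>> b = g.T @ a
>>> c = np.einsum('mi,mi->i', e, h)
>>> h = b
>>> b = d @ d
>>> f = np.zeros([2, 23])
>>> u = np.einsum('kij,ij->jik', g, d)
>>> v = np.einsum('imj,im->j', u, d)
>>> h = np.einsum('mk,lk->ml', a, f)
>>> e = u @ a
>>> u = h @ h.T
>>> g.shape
(11, 13, 13)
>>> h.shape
(11, 2)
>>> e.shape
(13, 13, 23)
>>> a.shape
(11, 23)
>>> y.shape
()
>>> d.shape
(13, 13)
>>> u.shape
(11, 11)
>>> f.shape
(2, 23)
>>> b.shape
(13, 13)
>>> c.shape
(2,)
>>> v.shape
(11,)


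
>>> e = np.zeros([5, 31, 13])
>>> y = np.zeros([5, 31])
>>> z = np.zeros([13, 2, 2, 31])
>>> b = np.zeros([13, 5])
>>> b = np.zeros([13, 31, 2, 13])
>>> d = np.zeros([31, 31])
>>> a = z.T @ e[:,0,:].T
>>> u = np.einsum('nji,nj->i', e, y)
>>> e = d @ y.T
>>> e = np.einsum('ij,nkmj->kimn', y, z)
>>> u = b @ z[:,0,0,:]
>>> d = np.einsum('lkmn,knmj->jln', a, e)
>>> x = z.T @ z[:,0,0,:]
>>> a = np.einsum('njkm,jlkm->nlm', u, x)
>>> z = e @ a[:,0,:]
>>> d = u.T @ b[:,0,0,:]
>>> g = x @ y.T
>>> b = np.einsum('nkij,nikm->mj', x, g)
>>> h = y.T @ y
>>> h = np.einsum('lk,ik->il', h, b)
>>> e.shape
(2, 5, 2, 13)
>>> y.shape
(5, 31)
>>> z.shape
(2, 5, 2, 31)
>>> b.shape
(5, 31)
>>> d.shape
(31, 2, 31, 13)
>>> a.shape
(13, 2, 31)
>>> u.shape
(13, 31, 2, 31)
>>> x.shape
(31, 2, 2, 31)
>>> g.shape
(31, 2, 2, 5)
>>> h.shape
(5, 31)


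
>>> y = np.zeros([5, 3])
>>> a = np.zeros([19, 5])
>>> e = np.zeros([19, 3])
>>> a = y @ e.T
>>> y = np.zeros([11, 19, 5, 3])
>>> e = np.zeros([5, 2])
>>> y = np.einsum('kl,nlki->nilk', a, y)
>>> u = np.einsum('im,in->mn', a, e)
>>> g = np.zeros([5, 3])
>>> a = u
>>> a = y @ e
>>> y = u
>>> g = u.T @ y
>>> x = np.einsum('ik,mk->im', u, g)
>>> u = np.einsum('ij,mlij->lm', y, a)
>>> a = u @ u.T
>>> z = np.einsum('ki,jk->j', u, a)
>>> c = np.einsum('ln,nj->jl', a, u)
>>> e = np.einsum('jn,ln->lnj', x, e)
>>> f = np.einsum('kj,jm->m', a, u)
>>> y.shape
(19, 2)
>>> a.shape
(3, 3)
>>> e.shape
(5, 2, 19)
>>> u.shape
(3, 11)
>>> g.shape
(2, 2)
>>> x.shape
(19, 2)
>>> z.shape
(3,)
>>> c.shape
(11, 3)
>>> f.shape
(11,)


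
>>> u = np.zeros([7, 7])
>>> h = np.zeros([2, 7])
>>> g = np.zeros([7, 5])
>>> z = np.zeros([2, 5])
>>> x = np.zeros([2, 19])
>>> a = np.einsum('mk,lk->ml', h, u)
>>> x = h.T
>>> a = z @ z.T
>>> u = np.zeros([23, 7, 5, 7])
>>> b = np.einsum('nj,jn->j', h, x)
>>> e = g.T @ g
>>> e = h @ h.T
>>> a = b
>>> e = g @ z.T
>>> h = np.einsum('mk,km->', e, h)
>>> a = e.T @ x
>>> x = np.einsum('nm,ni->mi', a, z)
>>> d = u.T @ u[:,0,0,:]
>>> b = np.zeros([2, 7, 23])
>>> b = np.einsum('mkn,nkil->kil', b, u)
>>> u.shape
(23, 7, 5, 7)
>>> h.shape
()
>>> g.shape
(7, 5)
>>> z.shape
(2, 5)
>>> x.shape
(2, 5)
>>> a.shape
(2, 2)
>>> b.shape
(7, 5, 7)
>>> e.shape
(7, 2)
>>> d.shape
(7, 5, 7, 7)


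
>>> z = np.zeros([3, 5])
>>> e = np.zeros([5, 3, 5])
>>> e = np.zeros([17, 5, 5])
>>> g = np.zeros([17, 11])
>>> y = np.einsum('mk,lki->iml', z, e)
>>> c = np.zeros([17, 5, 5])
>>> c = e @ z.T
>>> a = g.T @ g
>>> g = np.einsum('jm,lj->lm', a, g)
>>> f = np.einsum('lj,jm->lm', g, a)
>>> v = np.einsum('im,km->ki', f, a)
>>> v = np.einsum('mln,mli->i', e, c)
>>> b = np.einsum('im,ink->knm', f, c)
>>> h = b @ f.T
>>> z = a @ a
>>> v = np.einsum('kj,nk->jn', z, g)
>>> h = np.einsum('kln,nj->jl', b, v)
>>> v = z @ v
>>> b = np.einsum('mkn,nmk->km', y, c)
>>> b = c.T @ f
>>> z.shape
(11, 11)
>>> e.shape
(17, 5, 5)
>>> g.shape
(17, 11)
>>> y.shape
(5, 3, 17)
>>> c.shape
(17, 5, 3)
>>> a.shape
(11, 11)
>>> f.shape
(17, 11)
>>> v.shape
(11, 17)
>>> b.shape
(3, 5, 11)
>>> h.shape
(17, 5)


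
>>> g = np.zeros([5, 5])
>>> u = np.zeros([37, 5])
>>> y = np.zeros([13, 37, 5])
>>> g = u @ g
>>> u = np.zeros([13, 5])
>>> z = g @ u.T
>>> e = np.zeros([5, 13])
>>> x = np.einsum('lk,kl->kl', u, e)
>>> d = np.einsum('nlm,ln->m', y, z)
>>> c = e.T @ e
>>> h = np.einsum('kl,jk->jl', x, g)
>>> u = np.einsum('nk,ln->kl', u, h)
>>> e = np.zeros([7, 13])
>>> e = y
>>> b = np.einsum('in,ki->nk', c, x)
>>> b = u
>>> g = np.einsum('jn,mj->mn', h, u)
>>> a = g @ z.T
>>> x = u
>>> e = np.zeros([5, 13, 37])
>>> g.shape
(5, 13)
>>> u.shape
(5, 37)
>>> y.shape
(13, 37, 5)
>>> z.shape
(37, 13)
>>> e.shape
(5, 13, 37)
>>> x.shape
(5, 37)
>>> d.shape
(5,)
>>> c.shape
(13, 13)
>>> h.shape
(37, 13)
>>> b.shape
(5, 37)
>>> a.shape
(5, 37)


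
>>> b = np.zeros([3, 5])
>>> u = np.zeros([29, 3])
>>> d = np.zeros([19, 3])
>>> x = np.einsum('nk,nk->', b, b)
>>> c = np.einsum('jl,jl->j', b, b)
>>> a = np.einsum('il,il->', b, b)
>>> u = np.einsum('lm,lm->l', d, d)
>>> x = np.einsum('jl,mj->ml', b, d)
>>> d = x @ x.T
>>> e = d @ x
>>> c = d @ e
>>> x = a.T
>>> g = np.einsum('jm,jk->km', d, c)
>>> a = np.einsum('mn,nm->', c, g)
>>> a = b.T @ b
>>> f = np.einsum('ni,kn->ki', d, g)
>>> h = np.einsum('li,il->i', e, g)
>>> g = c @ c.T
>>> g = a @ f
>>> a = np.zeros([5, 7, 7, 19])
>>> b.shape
(3, 5)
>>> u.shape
(19,)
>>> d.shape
(19, 19)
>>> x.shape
()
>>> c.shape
(19, 5)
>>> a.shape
(5, 7, 7, 19)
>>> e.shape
(19, 5)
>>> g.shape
(5, 19)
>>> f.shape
(5, 19)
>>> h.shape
(5,)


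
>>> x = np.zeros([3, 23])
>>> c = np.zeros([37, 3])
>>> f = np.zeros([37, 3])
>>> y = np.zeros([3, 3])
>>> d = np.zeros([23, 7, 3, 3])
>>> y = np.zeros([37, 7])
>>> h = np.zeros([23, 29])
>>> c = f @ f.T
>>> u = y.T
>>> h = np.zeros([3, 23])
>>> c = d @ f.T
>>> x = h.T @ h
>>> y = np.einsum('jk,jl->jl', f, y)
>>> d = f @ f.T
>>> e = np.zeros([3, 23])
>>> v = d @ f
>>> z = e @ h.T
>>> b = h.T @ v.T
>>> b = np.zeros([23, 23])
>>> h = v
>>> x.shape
(23, 23)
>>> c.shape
(23, 7, 3, 37)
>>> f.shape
(37, 3)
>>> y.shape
(37, 7)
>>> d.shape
(37, 37)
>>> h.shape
(37, 3)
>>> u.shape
(7, 37)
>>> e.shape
(3, 23)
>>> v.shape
(37, 3)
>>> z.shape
(3, 3)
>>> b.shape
(23, 23)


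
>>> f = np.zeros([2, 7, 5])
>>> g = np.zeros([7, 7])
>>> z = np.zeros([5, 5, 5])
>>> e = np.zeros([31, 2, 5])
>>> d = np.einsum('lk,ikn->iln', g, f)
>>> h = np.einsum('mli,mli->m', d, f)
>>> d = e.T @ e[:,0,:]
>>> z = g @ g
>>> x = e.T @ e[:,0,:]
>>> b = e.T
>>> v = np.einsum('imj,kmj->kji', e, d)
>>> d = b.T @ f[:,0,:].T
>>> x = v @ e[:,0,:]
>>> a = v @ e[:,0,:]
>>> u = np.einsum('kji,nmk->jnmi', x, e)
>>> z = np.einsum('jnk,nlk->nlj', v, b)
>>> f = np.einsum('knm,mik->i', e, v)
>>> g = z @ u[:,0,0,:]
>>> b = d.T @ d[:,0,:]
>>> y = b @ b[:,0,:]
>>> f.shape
(5,)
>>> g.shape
(5, 2, 5)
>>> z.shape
(5, 2, 5)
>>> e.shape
(31, 2, 5)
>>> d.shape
(31, 2, 2)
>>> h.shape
(2,)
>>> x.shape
(5, 5, 5)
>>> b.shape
(2, 2, 2)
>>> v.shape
(5, 5, 31)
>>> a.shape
(5, 5, 5)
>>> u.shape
(5, 31, 2, 5)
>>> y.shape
(2, 2, 2)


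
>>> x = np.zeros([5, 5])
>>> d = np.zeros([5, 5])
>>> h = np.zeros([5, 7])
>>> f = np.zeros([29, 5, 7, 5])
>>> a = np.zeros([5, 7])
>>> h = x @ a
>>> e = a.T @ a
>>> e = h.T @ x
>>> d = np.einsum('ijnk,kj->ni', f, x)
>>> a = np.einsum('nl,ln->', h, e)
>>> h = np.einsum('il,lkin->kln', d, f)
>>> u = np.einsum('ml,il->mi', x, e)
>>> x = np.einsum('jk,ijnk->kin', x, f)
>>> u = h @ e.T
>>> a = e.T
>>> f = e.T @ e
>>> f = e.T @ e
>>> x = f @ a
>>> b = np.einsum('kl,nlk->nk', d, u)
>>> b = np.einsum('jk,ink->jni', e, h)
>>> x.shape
(5, 7)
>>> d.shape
(7, 29)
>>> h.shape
(5, 29, 5)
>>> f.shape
(5, 5)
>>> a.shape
(5, 7)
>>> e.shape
(7, 5)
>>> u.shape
(5, 29, 7)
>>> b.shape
(7, 29, 5)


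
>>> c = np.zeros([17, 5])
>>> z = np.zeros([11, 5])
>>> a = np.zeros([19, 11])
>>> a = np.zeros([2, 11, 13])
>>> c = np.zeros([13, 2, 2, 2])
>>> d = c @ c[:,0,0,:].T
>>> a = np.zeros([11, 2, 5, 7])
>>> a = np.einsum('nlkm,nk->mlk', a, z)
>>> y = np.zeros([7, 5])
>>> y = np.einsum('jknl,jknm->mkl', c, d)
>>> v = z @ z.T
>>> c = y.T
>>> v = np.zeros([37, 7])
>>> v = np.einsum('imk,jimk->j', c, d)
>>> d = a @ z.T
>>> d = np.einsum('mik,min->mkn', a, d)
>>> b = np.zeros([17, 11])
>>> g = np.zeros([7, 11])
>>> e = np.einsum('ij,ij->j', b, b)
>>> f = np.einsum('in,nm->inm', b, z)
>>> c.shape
(2, 2, 13)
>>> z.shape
(11, 5)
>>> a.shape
(7, 2, 5)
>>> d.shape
(7, 5, 11)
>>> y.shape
(13, 2, 2)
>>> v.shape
(13,)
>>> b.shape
(17, 11)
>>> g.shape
(7, 11)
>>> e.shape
(11,)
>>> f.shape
(17, 11, 5)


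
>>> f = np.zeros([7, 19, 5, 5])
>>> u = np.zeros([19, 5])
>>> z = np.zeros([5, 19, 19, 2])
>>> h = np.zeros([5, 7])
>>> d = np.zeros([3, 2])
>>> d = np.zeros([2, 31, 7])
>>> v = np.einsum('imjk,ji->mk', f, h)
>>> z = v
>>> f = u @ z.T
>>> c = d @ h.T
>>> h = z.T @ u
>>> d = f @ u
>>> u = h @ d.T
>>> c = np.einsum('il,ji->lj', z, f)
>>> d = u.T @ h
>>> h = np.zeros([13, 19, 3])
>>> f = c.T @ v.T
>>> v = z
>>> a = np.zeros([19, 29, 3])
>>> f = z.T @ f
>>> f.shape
(5, 19)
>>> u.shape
(5, 19)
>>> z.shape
(19, 5)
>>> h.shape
(13, 19, 3)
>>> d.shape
(19, 5)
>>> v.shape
(19, 5)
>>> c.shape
(5, 19)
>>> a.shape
(19, 29, 3)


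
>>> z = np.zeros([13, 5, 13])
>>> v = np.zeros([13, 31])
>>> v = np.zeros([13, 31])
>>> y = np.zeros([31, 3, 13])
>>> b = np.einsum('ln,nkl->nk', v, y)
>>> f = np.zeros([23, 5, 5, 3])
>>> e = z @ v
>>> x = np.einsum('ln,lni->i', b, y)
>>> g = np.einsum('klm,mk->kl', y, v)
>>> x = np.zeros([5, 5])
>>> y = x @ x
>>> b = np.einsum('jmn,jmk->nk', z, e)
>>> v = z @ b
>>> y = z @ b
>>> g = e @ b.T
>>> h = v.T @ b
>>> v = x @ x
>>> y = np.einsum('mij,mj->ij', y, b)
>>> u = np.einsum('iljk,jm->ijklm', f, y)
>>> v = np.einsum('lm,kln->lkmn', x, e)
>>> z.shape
(13, 5, 13)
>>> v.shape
(5, 13, 5, 31)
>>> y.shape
(5, 31)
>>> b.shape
(13, 31)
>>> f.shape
(23, 5, 5, 3)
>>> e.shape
(13, 5, 31)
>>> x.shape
(5, 5)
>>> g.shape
(13, 5, 13)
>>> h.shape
(31, 5, 31)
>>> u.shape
(23, 5, 3, 5, 31)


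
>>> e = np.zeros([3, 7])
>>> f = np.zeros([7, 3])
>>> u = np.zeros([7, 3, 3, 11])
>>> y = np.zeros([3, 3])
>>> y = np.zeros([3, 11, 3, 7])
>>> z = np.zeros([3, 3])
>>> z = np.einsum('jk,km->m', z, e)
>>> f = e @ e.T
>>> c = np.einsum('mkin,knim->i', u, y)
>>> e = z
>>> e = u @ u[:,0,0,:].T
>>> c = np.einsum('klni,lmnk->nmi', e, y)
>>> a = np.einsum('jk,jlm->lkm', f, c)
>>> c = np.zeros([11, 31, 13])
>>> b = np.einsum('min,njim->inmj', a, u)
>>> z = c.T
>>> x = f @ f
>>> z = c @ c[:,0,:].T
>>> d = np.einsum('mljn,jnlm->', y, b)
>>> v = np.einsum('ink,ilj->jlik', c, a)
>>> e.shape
(7, 3, 3, 7)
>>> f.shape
(3, 3)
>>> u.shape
(7, 3, 3, 11)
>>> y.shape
(3, 11, 3, 7)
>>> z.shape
(11, 31, 11)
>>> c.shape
(11, 31, 13)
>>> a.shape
(11, 3, 7)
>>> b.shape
(3, 7, 11, 3)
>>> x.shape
(3, 3)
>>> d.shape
()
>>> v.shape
(7, 3, 11, 13)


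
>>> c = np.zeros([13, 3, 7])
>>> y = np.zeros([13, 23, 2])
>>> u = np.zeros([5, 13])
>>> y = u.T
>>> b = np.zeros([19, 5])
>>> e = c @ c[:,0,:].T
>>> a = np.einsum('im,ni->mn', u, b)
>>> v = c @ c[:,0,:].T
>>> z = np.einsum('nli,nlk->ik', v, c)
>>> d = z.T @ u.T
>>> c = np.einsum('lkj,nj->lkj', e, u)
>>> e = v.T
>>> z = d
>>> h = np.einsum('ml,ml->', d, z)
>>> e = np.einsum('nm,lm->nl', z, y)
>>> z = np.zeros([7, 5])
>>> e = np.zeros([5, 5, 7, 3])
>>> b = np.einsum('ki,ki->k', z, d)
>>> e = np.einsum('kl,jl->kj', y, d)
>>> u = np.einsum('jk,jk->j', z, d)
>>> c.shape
(13, 3, 13)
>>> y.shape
(13, 5)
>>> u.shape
(7,)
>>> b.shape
(7,)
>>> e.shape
(13, 7)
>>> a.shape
(13, 19)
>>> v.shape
(13, 3, 13)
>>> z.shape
(7, 5)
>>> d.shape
(7, 5)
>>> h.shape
()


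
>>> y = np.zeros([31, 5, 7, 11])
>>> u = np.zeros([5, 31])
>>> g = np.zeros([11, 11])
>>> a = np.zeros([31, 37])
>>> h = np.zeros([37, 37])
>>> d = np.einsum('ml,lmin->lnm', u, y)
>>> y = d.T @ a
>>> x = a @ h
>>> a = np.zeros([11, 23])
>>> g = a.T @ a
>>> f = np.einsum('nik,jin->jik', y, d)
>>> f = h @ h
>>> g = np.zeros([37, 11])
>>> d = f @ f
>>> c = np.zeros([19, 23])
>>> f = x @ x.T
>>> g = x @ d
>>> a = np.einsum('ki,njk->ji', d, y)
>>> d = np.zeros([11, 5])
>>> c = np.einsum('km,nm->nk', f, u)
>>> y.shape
(5, 11, 37)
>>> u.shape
(5, 31)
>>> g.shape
(31, 37)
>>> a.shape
(11, 37)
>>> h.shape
(37, 37)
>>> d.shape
(11, 5)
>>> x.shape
(31, 37)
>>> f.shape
(31, 31)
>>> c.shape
(5, 31)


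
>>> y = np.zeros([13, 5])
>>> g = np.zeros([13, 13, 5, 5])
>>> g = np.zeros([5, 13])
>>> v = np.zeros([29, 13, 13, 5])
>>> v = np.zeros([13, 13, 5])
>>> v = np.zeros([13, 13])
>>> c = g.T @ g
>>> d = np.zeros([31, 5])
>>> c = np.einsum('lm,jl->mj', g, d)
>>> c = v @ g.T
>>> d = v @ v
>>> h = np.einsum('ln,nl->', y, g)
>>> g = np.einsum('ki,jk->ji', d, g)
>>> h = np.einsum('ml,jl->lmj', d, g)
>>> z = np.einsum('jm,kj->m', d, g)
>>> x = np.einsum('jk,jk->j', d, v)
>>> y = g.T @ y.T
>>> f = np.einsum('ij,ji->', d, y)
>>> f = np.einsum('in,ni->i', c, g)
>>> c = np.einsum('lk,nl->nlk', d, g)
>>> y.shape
(13, 13)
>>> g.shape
(5, 13)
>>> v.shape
(13, 13)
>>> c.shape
(5, 13, 13)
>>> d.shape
(13, 13)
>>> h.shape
(13, 13, 5)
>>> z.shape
(13,)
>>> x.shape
(13,)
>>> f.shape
(13,)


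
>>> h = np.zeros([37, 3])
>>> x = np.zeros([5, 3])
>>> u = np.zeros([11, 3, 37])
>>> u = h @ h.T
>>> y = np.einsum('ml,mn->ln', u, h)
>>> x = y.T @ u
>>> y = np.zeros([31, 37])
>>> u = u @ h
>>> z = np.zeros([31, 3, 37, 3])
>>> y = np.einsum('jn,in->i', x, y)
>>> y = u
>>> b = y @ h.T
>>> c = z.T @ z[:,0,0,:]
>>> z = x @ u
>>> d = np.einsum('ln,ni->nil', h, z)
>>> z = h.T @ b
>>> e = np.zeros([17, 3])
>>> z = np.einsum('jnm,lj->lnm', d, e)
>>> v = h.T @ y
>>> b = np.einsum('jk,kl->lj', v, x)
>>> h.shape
(37, 3)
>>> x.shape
(3, 37)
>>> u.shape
(37, 3)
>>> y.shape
(37, 3)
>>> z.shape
(17, 3, 37)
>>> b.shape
(37, 3)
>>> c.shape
(3, 37, 3, 3)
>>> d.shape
(3, 3, 37)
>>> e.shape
(17, 3)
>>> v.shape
(3, 3)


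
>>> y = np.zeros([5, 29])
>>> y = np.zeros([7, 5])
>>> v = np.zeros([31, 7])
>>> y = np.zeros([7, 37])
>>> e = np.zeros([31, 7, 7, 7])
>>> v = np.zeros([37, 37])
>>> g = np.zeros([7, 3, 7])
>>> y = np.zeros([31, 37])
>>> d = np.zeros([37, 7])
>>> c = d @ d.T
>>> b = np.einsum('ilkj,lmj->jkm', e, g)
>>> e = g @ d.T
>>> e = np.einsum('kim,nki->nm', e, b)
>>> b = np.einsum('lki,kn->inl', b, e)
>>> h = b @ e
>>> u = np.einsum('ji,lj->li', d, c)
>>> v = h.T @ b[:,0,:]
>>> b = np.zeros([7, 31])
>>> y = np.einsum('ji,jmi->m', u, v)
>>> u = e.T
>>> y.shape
(37,)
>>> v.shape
(37, 37, 7)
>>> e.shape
(7, 37)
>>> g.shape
(7, 3, 7)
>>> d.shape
(37, 7)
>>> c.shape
(37, 37)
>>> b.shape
(7, 31)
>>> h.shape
(3, 37, 37)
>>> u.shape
(37, 7)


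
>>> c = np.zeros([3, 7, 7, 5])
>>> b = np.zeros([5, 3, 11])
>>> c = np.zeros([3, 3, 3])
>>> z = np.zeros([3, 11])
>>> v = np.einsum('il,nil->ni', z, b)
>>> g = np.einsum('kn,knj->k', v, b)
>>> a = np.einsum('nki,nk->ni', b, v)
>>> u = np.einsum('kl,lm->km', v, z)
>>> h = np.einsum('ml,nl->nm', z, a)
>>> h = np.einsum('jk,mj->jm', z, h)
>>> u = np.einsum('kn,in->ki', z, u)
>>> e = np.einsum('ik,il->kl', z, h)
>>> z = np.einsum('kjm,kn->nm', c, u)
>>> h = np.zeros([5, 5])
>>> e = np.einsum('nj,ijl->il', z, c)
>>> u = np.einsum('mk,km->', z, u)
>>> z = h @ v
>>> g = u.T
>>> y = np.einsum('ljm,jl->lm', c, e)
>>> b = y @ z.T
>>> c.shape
(3, 3, 3)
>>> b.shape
(3, 5)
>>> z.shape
(5, 3)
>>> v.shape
(5, 3)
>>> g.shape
()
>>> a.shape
(5, 11)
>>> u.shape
()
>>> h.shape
(5, 5)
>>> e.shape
(3, 3)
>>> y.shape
(3, 3)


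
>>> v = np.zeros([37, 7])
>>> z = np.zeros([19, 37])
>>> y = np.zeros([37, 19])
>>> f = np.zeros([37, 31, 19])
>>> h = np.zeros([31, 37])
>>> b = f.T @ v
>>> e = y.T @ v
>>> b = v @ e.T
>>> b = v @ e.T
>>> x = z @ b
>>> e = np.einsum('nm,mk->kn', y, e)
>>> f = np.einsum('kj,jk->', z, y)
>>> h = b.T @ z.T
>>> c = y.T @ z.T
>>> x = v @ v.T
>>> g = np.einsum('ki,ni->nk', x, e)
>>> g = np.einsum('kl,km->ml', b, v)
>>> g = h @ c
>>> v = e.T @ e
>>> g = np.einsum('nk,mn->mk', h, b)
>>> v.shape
(37, 37)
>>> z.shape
(19, 37)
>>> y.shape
(37, 19)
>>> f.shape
()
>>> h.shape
(19, 19)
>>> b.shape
(37, 19)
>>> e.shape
(7, 37)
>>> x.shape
(37, 37)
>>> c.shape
(19, 19)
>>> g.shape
(37, 19)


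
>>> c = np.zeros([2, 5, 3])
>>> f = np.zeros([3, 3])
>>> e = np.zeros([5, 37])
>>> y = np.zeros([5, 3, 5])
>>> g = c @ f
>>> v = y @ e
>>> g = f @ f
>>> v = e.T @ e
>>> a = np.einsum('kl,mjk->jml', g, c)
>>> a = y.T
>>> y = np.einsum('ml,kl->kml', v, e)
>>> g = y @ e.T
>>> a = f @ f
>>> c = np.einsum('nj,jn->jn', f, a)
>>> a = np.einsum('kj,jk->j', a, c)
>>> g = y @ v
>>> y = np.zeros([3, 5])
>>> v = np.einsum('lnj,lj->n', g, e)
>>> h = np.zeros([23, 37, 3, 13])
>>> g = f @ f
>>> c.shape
(3, 3)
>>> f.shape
(3, 3)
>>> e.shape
(5, 37)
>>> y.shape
(3, 5)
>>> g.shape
(3, 3)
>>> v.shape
(37,)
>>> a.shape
(3,)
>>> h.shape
(23, 37, 3, 13)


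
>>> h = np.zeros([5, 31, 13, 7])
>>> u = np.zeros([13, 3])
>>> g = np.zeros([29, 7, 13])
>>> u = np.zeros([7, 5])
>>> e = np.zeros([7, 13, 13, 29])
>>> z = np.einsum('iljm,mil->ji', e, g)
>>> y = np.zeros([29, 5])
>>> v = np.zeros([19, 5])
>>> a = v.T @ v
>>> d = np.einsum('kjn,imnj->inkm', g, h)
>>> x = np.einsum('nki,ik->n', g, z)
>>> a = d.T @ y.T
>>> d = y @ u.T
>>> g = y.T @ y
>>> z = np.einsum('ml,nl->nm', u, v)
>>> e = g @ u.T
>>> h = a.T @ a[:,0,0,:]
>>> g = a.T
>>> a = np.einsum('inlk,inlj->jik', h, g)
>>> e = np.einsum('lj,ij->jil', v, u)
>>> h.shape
(29, 13, 29, 29)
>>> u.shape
(7, 5)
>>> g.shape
(29, 13, 29, 31)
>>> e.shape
(5, 7, 19)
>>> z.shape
(19, 7)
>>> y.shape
(29, 5)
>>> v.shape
(19, 5)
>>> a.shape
(31, 29, 29)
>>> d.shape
(29, 7)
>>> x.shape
(29,)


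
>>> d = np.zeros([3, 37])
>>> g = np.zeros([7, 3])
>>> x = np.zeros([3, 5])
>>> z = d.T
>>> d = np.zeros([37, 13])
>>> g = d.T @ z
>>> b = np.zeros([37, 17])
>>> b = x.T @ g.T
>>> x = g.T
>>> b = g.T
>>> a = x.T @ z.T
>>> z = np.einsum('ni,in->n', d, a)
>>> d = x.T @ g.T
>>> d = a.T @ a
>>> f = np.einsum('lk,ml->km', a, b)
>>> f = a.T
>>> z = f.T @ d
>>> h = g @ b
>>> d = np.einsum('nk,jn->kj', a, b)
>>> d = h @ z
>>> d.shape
(13, 37)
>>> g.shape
(13, 3)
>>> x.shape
(3, 13)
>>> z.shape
(13, 37)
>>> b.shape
(3, 13)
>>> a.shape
(13, 37)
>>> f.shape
(37, 13)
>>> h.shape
(13, 13)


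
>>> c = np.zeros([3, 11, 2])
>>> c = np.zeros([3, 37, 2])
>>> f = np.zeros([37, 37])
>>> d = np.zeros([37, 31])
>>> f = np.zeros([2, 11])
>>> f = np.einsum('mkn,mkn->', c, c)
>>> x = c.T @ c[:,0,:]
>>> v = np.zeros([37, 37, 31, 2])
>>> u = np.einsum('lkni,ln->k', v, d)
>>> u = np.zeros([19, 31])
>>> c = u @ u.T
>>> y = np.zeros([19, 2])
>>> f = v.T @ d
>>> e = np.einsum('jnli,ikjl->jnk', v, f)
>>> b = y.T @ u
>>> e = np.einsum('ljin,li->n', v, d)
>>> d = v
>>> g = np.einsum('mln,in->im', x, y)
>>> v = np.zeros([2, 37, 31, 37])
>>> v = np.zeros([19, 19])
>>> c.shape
(19, 19)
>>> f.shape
(2, 31, 37, 31)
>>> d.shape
(37, 37, 31, 2)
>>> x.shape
(2, 37, 2)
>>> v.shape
(19, 19)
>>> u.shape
(19, 31)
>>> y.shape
(19, 2)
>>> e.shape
(2,)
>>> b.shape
(2, 31)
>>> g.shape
(19, 2)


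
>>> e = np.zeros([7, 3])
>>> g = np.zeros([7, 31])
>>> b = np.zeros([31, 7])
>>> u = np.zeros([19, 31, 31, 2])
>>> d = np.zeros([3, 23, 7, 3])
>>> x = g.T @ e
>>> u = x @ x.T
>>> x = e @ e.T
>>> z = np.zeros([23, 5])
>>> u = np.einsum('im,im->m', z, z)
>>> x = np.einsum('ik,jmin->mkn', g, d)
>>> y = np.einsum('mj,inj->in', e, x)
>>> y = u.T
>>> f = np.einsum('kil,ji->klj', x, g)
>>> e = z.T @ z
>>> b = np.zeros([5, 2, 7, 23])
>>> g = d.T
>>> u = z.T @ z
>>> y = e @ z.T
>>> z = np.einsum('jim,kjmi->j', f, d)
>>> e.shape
(5, 5)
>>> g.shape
(3, 7, 23, 3)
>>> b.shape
(5, 2, 7, 23)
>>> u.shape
(5, 5)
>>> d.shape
(3, 23, 7, 3)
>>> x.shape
(23, 31, 3)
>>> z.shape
(23,)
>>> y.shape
(5, 23)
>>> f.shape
(23, 3, 7)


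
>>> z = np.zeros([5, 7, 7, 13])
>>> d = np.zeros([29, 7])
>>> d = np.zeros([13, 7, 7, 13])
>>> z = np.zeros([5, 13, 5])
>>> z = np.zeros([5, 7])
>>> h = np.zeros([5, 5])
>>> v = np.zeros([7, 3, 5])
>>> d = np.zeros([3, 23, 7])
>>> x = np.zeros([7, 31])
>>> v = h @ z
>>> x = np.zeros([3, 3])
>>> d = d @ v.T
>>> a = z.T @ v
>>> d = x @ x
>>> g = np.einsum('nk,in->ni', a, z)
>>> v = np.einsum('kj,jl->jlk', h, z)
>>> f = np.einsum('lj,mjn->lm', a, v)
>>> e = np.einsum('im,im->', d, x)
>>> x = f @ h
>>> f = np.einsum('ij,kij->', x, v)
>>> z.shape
(5, 7)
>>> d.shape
(3, 3)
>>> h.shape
(5, 5)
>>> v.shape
(5, 7, 5)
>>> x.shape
(7, 5)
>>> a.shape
(7, 7)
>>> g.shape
(7, 5)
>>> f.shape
()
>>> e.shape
()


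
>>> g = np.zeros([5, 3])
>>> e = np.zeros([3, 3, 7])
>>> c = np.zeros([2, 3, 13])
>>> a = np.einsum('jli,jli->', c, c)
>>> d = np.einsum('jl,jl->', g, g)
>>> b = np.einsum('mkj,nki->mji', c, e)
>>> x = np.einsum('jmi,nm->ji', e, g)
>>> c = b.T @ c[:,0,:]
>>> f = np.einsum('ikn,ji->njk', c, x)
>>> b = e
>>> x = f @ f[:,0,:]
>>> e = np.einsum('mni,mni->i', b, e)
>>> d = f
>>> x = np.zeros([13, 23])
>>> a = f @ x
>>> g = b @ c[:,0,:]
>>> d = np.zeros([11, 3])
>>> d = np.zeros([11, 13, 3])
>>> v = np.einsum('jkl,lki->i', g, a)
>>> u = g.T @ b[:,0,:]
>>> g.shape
(3, 3, 13)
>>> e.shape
(7,)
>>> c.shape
(7, 13, 13)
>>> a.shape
(13, 3, 23)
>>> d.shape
(11, 13, 3)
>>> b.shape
(3, 3, 7)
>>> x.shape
(13, 23)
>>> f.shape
(13, 3, 13)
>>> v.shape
(23,)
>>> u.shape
(13, 3, 7)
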